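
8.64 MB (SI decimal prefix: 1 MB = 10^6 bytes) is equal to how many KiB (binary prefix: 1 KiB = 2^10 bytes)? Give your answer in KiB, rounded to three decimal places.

8,437.500 KiB

8.64 MB = 8.64 × 10^6 bytes = 8,640,000 bytes
1 KiB = 1,024 bytes
8,640,000 / 1,024 = 8,437.500 KiB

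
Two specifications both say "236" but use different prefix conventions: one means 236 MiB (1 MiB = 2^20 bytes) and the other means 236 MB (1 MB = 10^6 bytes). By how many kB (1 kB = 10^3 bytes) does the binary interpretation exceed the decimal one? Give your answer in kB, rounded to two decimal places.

236 MiB = 236 × 1,048,576 = 247,463,936 bytes
236 MB = 236 × 1,000,000 = 236,000,000 bytes
difference = 11,463,936 bytes
11,463,936 / 1,000 = 11,463.94 kB

11,463.94 kB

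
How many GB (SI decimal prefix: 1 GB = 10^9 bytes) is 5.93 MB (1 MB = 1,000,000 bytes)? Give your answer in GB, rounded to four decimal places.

0.0059 GB

5.93 MB = 5.93 × 10^6 bytes = 5,930,000 bytes
1 GB = 10^9 bytes = 1,000,000,000 bytes
5,930,000 / 1,000,000,000 = 0.0059 GB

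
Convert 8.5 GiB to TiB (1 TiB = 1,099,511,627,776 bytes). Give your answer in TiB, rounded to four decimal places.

8.5 GiB × 1,073,741,824 bytes/GiB = 9,126,805,504 bytes
1 TiB = 1,099,511,627,776 bytes
9,126,805,504 / 1,099,511,627,776 = 0.0083 TiB

0.0083 TiB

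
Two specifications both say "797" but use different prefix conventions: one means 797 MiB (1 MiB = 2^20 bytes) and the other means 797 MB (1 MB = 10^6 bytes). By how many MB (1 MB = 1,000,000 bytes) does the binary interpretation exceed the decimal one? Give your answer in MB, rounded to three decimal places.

797 MiB = 797 × 1,048,576 = 835,715,072 bytes
797 MB = 797 × 1,000,000 = 797,000,000 bytes
difference = 38,715,072 bytes
38,715,072 / 1,000,000 = 38.715 MB

38.715 MB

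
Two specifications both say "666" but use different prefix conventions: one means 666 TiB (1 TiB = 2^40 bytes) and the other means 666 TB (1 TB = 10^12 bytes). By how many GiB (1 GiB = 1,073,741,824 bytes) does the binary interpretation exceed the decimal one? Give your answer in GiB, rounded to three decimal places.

666 TiB = 666 × 1,099,511,627,776 = 732,274,744,098,816 bytes
666 TB = 666 × 1,000,000,000,000 = 666,000,000,000,000 bytes
difference = 66,274,744,098,816 bytes
66,274,744,098,816 / 1,073,741,824 = 61,723.165 GiB

61,723.165 GiB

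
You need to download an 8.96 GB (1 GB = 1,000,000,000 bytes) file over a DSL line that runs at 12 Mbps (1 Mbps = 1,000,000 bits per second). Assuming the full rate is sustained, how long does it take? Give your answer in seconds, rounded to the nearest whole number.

8.96 GB = 8,960,000,000 bytes = 71,680,000,000 bits
12 Mbps = 12,000,000 bits/s
time = 71,680,000,000 / 12,000,000 = 5,973 s

5,973 seconds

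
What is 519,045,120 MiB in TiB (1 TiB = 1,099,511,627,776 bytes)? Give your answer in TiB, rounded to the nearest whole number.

519,045,120 MiB × 1,048,576 bytes/MiB = 544,258,255,749,120 bytes
1 TiB = 1,099,511,627,776 bytes
544,258,255,749,120 / 1,099,511,627,776 = 495 TiB

495 TiB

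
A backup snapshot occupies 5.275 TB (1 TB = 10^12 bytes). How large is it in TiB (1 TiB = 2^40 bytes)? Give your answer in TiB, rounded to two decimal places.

5.275 TB × 1,000,000,000,000 bytes/TB = 5,275,000,000,000 bytes
1 TiB = 1,099,511,627,776 bytes
5,275,000,000,000 / 1,099,511,627,776 = 4.80 TiB

4.80 TiB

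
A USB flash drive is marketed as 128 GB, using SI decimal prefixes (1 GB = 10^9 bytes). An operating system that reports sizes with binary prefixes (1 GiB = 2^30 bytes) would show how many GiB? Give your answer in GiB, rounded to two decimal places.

119.21 GiB

128 GB = 128 × 10^9 bytes = 128,000,000,000 bytes
1 GiB = 2^30 bytes = 1,073,741,824 bytes
128,000,000,000 / 1,073,741,824 = 119.21 GiB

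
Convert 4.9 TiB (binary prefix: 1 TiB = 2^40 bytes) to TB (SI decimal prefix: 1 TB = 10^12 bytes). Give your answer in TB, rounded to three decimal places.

5.388 TB

4.9 TiB = 4.9 × 2^40 bytes = 5,387,606,976,102.4 bytes
1 TB = 10^12 bytes = 1,000,000,000,000 bytes
5,387,606,976,102.4 / 1,000,000,000,000 = 5.388 TB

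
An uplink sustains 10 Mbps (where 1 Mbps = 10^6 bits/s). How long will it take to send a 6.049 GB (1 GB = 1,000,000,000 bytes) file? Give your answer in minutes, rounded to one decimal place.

6.049 GB = 6,049,000,000 bytes = 48,392,000,000 bits
10 Mbps = 10,000,000 bits/s
time = 48,392,000,000 / 10,000,000 = 4,839.20 s
4,839.20 s / 60 = 80.7 minutes

80.7 minutes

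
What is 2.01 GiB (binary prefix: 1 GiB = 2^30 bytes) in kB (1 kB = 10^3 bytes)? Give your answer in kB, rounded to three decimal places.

2.01 GiB × 1,073,741,824 bytes/GiB = 2,158,221,066.24 bytes
1 kB = 10^3 bytes = 1,000 bytes
2,158,221,066.24 / 1,000 = 2,158,221.066 kB

2,158,221.066 kB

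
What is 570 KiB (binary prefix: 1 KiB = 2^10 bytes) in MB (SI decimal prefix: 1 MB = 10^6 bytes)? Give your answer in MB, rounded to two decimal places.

570 KiB × 1,024 bytes/KiB = 583,680 bytes
1 MB = 1,000,000 bytes
583,680 / 1,000,000 = 0.58 MB

0.58 MB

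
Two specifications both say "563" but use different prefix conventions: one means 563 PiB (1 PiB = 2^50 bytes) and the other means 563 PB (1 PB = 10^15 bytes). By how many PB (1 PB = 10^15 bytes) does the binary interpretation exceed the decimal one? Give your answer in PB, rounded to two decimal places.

563 PiB = 563 × 1,125,899,906,842,624 = 633,881,647,552,397,312 bytes
563 PB = 563 × 1,000,000,000,000,000 = 563,000,000,000,000,000 bytes
difference = 70,881,647,552,397,312 bytes
70,881,647,552,397,312 / 1,000,000,000,000,000 = 70.88 PB

70.88 PB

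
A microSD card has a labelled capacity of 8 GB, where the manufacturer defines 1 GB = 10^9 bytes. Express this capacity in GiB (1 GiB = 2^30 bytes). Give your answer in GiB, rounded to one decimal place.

7.5 GiB

8 GB = 8 × 10^9 bytes = 8,000,000,000 bytes
1 GiB = 1,073,741,824 bytes
8,000,000,000 / 1,073,741,824 = 7.5 GiB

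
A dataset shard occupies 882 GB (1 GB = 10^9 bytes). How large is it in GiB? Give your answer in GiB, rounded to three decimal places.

821.427 GiB

882 GB = 882 × 10^9 bytes = 882,000,000,000 bytes
1 GiB = 1,073,741,824 bytes
882,000,000,000 / 1,073,741,824 = 821.427 GiB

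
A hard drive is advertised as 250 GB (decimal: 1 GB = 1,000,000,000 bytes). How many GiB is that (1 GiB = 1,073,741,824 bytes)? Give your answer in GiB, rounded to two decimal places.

250 GB = 250 × 10^9 bytes = 250,000,000,000 bytes
1 GiB = 1,073,741,824 bytes
250,000,000,000 / 1,073,741,824 = 232.83 GiB

232.83 GiB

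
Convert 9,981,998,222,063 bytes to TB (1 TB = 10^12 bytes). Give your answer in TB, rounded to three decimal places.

9,981,998,222,063 bytes given.
1 TB = 1,000,000,000,000 bytes
9,981,998,222,063 / 1,000,000,000,000 = 9.982 TB

9.982 TB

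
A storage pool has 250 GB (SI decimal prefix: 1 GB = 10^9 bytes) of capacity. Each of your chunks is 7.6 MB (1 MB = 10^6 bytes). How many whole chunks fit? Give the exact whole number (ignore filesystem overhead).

32,894

Capacity: 250 GB = 250,000,000,000 bytes
Per item: 7.6 MB = 7,600,000 bytes
⌊250,000,000,000 / 7,600,000⌋ = 32,894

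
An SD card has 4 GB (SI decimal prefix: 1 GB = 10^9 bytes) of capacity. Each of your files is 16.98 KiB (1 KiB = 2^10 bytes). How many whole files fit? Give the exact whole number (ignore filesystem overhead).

Capacity: 4 GB = 4,000,000,000 bytes
Per item: 16.98 KiB = 17,387.52 bytes
⌊4,000,000,000 / 17,387.52⌋ = 230,050

230,050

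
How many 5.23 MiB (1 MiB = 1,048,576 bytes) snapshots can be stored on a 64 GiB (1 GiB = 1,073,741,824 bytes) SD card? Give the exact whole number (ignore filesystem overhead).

12,530

Capacity: 64 GiB = 68,719,476,736 bytes
Per item: 5.23 MiB = 5,484,052.48 bytes
⌊68,719,476,736 / 5,484,052.48⌋ = 12,530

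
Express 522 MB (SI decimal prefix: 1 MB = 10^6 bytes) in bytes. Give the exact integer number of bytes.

522,000,000 bytes

522 × 1,000,000 = 522,000,000 bytes  (1 MB = 10^6 bytes)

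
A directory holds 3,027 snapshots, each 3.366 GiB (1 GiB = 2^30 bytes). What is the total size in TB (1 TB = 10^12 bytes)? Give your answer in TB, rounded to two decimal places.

Total = 3,027 × 3.366 GiB = 10188.882 GiB
= 10188.882 × 1,073,741,824 bytes = 10,940,228,743,200.768 bytes
1 TB = 1,000,000,000,000 bytes
10,940,228,743,200.768 / 1,000,000,000,000 = 10.94 TB

10.94 TB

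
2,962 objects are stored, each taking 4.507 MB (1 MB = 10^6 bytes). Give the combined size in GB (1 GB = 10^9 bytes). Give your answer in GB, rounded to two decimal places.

13.35 GB

Total = 2,962 × 4.507 MB = 13349.734 MB
= 13349.734 × 1,000,000 bytes = 13,349,734,000 bytes
1 GB = 1,000,000,000 bytes
13,349,734,000 / 1,000,000,000 = 13.35 GB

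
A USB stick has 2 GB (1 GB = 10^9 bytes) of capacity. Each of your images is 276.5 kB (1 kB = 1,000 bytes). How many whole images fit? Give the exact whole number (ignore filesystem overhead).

7,233

Capacity: 2 GB = 2,000,000,000 bytes
Per item: 276.5 kB = 276,500 bytes
⌊2,000,000,000 / 276,500⌋ = 7,233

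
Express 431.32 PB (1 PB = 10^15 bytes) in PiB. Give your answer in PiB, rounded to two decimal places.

383.09 PiB

431.32 PB = 431.32 × 10^15 bytes = 431,320,000,000,000,000 bytes
1 PiB = 2^50 bytes = 1,125,899,906,842,624 bytes
431,320,000,000,000,000 / 1,125,899,906,842,624 = 383.09 PiB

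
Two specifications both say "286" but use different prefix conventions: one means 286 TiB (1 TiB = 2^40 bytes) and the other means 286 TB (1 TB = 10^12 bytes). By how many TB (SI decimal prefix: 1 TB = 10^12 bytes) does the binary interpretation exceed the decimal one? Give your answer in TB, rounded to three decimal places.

286 TiB = 286 × 1,099,511,627,776 = 314,460,325,543,936 bytes
286 TB = 286 × 1,000,000,000,000 = 286,000,000,000,000 bytes
difference = 28,460,325,543,936 bytes
28,460,325,543,936 / 1,000,000,000,000 = 28.460 TB

28.460 TB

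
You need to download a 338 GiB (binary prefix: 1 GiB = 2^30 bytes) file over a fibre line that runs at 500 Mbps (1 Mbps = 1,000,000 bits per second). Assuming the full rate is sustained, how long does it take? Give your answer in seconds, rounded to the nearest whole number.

5,807 seconds

338 GiB = 362,924,736,512 bytes = 2,903,397,892,096 bits
500 Mbps = 500,000,000 bits/s
time = 2,903,397,892,096 / 500,000,000 = 5,807 s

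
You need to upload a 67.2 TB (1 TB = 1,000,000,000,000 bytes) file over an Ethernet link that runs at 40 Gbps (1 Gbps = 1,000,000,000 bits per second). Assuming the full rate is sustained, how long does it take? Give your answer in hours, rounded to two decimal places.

3.73 hours

67.2 TB = 67,200,000,000,000 bytes = 537,600,000,000,000 bits
40 Gbps = 40,000,000,000 bits/s
time = 537,600,000,000,000 / 40,000,000,000 = 13,440.0000 s
13,440.0000 s / 3600 = 3.73 hours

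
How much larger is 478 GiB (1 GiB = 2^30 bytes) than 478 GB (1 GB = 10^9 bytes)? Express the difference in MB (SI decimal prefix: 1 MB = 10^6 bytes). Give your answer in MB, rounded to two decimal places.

35,248.59 MB

478 GiB = 478 × 1,073,741,824 = 513,248,591,872 bytes
478 GB = 478 × 1,000,000,000 = 478,000,000,000 bytes
difference = 35,248,591,872 bytes
35,248,591,872 / 1,000,000 = 35,248.59 MB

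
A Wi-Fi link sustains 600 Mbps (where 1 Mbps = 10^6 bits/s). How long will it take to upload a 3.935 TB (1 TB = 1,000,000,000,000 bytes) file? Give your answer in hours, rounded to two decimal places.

14.57 hours

3.935 TB = 3,935,000,000,000 bytes = 31,480,000,000,000 bits
600 Mbps = 600,000,000 bits/s
time = 31,480,000,000,000 / 600,000,000 = 52,466.6667 s
52,466.6667 s / 3600 = 14.57 hours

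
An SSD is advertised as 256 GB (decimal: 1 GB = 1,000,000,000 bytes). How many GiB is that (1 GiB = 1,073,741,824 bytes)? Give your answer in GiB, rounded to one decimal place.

238.4 GiB

256 GB = 256 × 10^9 bytes = 256,000,000,000 bytes
1 GiB = 2^30 bytes = 1,073,741,824 bytes
256,000,000,000 / 1,073,741,824 = 238.4 GiB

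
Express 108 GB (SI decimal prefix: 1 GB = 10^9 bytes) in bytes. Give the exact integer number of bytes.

108 × 1,000,000,000 = 108,000,000,000 bytes

108,000,000,000 bytes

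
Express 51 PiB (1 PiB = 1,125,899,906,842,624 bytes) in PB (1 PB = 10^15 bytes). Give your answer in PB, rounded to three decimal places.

57.421 PB

51 PiB × 1,125,899,906,842,624 bytes/PiB = 57,420,895,248,973,824 bytes
1 PB = 1,000,000,000,000,000 bytes
57,420,895,248,973,824 / 1,000,000,000,000,000 = 57.421 PB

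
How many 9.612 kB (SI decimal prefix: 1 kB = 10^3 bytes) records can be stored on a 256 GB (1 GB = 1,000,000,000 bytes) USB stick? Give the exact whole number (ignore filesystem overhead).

26,633,374

Capacity: 256 GB = 256,000,000,000 bytes
Per item: 9.612 kB = 9,612 bytes
⌊256,000,000,000 / 9,612⌋ = 26,633,374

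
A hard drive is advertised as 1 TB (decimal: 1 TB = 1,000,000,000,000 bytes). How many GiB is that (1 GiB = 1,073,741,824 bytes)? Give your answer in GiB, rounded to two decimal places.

931.32 GiB

1 TB × 1,000,000,000,000 bytes/TB = 1,000,000,000,000 bytes
1 GiB = 1,073,741,824 bytes
1,000,000,000,000 / 1,073,741,824 = 931.32 GiB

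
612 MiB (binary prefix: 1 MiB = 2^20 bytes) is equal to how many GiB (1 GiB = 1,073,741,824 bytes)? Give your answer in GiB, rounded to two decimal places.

0.60 GiB

612 MiB = 612 × 2^20 bytes = 641,728,512 bytes
1 GiB = 1,073,741,824 bytes
641,728,512 / 1,073,741,824 = 0.60 GiB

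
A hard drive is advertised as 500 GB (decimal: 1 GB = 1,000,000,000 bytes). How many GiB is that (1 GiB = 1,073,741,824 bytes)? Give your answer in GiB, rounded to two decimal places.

465.66 GiB

500 GB = 500 × 10^9 bytes = 500,000,000,000 bytes
1 GiB = 2^30 bytes = 1,073,741,824 bytes
500,000,000,000 / 1,073,741,824 = 465.66 GiB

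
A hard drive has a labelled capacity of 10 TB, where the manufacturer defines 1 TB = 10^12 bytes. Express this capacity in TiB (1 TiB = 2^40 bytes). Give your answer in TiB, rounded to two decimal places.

9.09 TiB

10 TB × 1,000,000,000,000 bytes/TB = 10,000,000,000,000 bytes
1 TiB = 1,099,511,627,776 bytes
10,000,000,000,000 / 1,099,511,627,776 = 9.09 TiB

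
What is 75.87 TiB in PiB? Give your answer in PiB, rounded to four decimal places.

75.87 TiB × 1,099,511,627,776 bytes/TiB = 83,419,947,199,365.12 bytes
1 PiB = 1,125,899,906,842,624 bytes
83,419,947,199,365.12 / 1,125,899,906,842,624 = 0.0741 PiB

0.0741 PiB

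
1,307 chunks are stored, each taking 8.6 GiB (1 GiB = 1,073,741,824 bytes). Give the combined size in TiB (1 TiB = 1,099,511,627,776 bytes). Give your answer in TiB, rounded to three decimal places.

10.977 TiB

Total = 1,307 × 8.6 GiB = 11240.2 GiB
= 11240.2 × 1,073,741,824 bytes = 12,069,072,850,124.8 bytes
1 TiB = 1,099,511,627,776 bytes
12,069,072,850,124.8 / 1,099,511,627,776 = 10.977 TiB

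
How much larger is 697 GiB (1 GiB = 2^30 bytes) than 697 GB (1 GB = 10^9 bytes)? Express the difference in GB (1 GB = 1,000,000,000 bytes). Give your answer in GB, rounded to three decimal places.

51.398 GB

697 GiB = 697 × 1,073,741,824 = 748,398,051,328 bytes
697 GB = 697 × 1,000,000,000 = 697,000,000,000 bytes
difference = 51,398,051,328 bytes
51,398,051,328 / 1,000,000,000 = 51.398 GB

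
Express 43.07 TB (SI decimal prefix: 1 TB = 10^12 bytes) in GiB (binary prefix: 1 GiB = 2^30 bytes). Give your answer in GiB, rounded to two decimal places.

40,112.06 GiB

43.07 TB × 1,000,000,000,000 bytes/TB = 43,070,000,000,000 bytes
1 GiB = 2^30 bytes = 1,073,741,824 bytes
43,070,000,000,000 / 1,073,741,824 = 40,112.06 GiB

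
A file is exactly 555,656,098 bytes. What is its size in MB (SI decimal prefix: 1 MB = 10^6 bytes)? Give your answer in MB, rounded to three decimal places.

555.656 MB

555,656,098 bytes given.
1 MB = 10^6 bytes = 1,000,000 bytes
555,656,098 / 1,000,000 = 555.656 MB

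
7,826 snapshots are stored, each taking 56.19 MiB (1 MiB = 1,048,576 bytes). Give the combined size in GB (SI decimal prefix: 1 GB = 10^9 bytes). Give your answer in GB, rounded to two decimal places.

461.10 GB

Total = 7,826 × 56.19 MiB = 439742.94 MiB
= 439742.94 × 1,048,576 bytes = 461,103,893,053.44 bytes
1 GB = 1,000,000,000 bytes
461,103,893,053.44 / 1,000,000,000 = 461.10 GB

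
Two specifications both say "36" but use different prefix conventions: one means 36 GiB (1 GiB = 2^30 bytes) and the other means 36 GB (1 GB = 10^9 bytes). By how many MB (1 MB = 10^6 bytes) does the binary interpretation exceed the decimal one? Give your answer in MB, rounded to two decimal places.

36 GiB = 36 × 1,073,741,824 = 38,654,705,664 bytes
36 GB = 36 × 1,000,000,000 = 36,000,000,000 bytes
difference = 2,654,705,664 bytes
2,654,705,664 / 1,000,000 = 2,654.71 MB

2,654.71 MB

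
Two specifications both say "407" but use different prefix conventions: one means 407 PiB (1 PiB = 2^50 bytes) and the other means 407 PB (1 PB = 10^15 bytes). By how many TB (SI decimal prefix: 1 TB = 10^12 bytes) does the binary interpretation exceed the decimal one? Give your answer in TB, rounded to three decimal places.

407 PiB = 407 × 1,125,899,906,842,624 = 458,241,262,084,947,968 bytes
407 PB = 407 × 1,000,000,000,000,000 = 407,000,000,000,000,000 bytes
difference = 51,241,262,084,947,968 bytes
51,241,262,084,947,968 / 1,000,000,000,000 = 51,241.262 TB

51,241.262 TB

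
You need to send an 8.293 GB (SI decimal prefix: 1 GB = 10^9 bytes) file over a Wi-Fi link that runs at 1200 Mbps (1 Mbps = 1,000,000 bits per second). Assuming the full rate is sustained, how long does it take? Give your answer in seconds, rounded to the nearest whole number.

8.293 GB = 8,293,000,000 bytes = 66,344,000,000 bits
1200 Mbps = 1,200,000,000 bits/s
time = 66,344,000,000 / 1,200,000,000 = 55 s

55 seconds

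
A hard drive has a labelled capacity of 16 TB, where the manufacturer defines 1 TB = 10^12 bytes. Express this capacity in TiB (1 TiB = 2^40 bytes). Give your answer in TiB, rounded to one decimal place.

14.6 TiB

16 TB × 1,000,000,000,000 bytes/TB = 16,000,000,000,000 bytes
1 TiB = 1,099,511,627,776 bytes
16,000,000,000,000 / 1,099,511,627,776 = 14.6 TiB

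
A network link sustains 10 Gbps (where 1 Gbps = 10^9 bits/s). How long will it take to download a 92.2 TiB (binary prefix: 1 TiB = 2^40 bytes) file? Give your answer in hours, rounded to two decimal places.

92.2 TiB = 101,374,972,080,947.2 bytes = 810,999,776,647,577.6 bits
10 Gbps = 10,000,000,000 bits/s
time = 810,999,776,647,577.6 / 10,000,000,000 = 81,099.9777 s
81,099.9777 s / 3600 = 22.53 hours

22.53 hours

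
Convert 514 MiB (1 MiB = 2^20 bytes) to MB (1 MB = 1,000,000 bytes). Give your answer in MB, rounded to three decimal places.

538.968 MB

514 MiB × 1,048,576 bytes/MiB = 538,968,064 bytes
1 MB = 10^6 bytes = 1,000,000 bytes
538,968,064 / 1,000,000 = 538.968 MB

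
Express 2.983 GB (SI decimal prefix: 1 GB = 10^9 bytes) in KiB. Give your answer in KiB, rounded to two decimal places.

2,913,085.94 KiB

2.983 GB × 1,000,000,000 bytes/GB = 2,983,000,000 bytes
1 KiB = 1,024 bytes
2,983,000,000 / 1,024 = 2,913,085.94 KiB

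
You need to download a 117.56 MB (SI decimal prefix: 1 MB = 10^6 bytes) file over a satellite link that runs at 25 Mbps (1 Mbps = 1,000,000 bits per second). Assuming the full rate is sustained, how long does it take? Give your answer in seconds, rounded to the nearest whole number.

117.56 MB = 117,560,000 bytes = 940,480,000 bits
25 Mbps = 25,000,000 bits/s
time = 940,480,000 / 25,000,000 = 38 s

38 seconds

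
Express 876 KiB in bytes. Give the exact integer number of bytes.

876 × 1,024 = 897,024 bytes

897,024 bytes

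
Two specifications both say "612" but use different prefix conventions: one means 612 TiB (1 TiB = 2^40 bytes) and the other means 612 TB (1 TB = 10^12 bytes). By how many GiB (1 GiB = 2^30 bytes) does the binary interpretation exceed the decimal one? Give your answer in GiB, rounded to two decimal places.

56,718.58 GiB

612 TiB = 612 × 1,099,511,627,776 = 672,901,116,198,912 bytes
612 TB = 612 × 1,000,000,000,000 = 612,000,000,000,000 bytes
difference = 60,901,116,198,912 bytes
60,901,116,198,912 / 1,073,741,824 = 56,718.58 GiB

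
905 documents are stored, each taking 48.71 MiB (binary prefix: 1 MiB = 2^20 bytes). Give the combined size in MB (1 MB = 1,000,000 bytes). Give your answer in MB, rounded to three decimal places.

46,223.904 MB

Total = 905 × 48.71 MiB = 44082.55 MiB
= 44082.55 × 1,048,576 bytes = 46,223,903,948.8 bytes
1 MB = 1,000,000 bytes
46,223,903,948.8 / 1,000,000 = 46,223.904 MB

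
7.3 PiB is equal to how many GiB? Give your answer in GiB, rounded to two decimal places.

7,654,604.80 GiB

7.3 PiB × 1,125,899,906,842,624 bytes/PiB = 8,219,069,319,951,155.2 bytes
1 GiB = 2^30 bytes = 1,073,741,824 bytes
8,219,069,319,951,155.2 / 1,073,741,824 = 7,654,604.80 GiB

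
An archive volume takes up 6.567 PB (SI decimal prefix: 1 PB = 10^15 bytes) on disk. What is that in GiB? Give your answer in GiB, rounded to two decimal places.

6,115,995.35 GiB

6.567 PB = 6.567 × 10^15 bytes = 6,567,000,000,000,000 bytes
1 GiB = 2^30 bytes = 1,073,741,824 bytes
6,567,000,000,000,000 / 1,073,741,824 = 6,115,995.35 GiB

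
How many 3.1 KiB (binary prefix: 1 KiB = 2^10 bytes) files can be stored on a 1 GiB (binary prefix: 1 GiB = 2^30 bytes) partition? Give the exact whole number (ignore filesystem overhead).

338,250

Capacity: 1 GiB = 1,073,741,824 bytes
Per item: 3.1 KiB = 3,174.4 bytes
⌊1,073,741,824 / 3,174.4⌋ = 338,250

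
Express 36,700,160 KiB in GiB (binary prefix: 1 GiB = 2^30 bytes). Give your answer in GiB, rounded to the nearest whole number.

36,700,160 KiB × 1,024 bytes/KiB = 37,580,963,840 bytes
1 GiB = 2^30 bytes = 1,073,741,824 bytes
37,580,963,840 / 1,073,741,824 = 35 GiB

35 GiB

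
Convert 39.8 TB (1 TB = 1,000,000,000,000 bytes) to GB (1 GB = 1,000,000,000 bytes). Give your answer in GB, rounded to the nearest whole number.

39,800 GB

39.8 TB = 39.8 × 10^12 bytes = 39,800,000,000,000 bytes
1 GB = 1,000,000,000 bytes
39,800,000,000,000 / 1,000,000,000 = 39,800 GB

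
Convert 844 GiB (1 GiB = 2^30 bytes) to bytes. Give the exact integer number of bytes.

906,238,099,456 bytes

844 × 1,073,741,824 = 906,238,099,456 bytes  (1 GiB = 2^30 bytes)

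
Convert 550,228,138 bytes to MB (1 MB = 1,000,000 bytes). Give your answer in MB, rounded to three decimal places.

550.228 MB

550,228,138 bytes given.
1 MB = 10^6 bytes = 1,000,000 bytes
550,228,138 / 1,000,000 = 550.228 MB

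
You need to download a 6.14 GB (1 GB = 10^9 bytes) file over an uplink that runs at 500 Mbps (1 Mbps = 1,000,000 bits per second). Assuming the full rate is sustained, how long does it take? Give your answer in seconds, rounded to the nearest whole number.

6.14 GB = 6,140,000,000 bytes = 49,120,000,000 bits
500 Mbps = 500,000,000 bits/s
time = 49,120,000,000 / 500,000,000 = 98 s

98 seconds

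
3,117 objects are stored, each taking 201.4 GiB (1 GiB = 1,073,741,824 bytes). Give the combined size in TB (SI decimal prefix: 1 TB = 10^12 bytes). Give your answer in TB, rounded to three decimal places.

674.056 TB

Total = 3,117 × 201.4 GiB = 627763.8 GiB
= 627763.8 × 1,073,741,824 bytes = 674,056,247,653,171.2 bytes
1 TB = 1,000,000,000,000 bytes
674,056,247,653,171.2 / 1,000,000,000,000 = 674.056 TB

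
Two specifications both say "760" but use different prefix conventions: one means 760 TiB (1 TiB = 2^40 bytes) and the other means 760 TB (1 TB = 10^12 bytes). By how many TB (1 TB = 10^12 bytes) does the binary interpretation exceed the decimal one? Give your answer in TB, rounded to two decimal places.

760 TiB = 760 × 1,099,511,627,776 = 835,628,837,109,760 bytes
760 TB = 760 × 1,000,000,000,000 = 760,000,000,000,000 bytes
difference = 75,628,837,109,760 bytes
75,628,837,109,760 / 1,000,000,000,000 = 75.63 TB

75.63 TB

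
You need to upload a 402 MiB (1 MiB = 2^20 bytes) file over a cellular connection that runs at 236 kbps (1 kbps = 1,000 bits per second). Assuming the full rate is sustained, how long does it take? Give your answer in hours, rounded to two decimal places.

3.97 hours

402 MiB = 421,527,552 bytes = 3,372,220,416 bits
236 kbps = 236,000 bits/s
time = 3,372,220,416 / 236,000 = 14,289.0696 s
14,289.0696 s / 3600 = 3.97 hours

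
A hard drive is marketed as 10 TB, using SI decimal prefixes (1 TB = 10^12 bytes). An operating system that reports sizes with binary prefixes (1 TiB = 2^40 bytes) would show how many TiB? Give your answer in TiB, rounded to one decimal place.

9.1 TiB

10 TB = 10 × 10^12 bytes = 10,000,000,000,000 bytes
1 TiB = 1,099,511,627,776 bytes
10,000,000,000,000 / 1,099,511,627,776 = 9.1 TiB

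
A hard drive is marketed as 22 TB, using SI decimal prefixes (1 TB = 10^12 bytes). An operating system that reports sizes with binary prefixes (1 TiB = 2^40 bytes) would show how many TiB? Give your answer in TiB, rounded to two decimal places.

20.01 TiB

22 TB = 22 × 10^12 bytes = 22,000,000,000,000 bytes
1 TiB = 1,099,511,627,776 bytes
22,000,000,000,000 / 1,099,511,627,776 = 20.01 TiB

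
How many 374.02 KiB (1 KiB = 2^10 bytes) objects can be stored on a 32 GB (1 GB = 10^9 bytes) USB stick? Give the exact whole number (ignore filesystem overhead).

Capacity: 32 GB = 32,000,000,000 bytes
Per item: 374.02 KiB = 382,996.48 bytes
⌊32,000,000,000 / 382,996.48⌋ = 83,551

83,551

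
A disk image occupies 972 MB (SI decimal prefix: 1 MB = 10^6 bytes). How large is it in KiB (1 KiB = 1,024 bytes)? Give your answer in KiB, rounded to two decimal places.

972 MB × 1,000,000 bytes/MB = 972,000,000 bytes
1 KiB = 2^10 bytes = 1,024 bytes
972,000,000 / 1,024 = 949,218.75 KiB

949,218.75 KiB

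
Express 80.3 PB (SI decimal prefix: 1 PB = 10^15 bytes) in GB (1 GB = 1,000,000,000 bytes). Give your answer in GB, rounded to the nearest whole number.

80,300,000 GB

80.3 PB = 80.3 × 10^15 bytes = 80,300,000,000,000,000 bytes
1 GB = 1,000,000,000 bytes
80,300,000,000,000,000 / 1,000,000,000 = 80,300,000 GB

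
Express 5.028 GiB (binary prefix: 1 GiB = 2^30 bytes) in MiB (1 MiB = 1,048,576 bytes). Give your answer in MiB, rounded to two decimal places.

5.028 GiB × 1,073,741,824 bytes/GiB = 5,398,773,891.072 bytes
1 MiB = 1,048,576 bytes
5,398,773,891.072 / 1,048,576 = 5,148.67 MiB

5,148.67 MiB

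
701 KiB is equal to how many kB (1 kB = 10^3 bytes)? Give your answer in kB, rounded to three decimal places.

701 KiB × 1,024 bytes/KiB = 717,824 bytes
1 kB = 1,000 bytes
717,824 / 1,000 = 717.824 kB

717.824 kB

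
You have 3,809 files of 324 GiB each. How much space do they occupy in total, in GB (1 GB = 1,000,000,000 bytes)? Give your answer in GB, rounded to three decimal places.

1,325,121.965 GB

Total = 3,809 × 324 GiB = 1,234,116 GiB
= 1,234,116 × 1,073,741,824 bytes = 1,325,121,964,867,584 bytes
1 GB = 1,000,000,000 bytes
1,325,121,964,867,584 / 1,000,000,000 = 1,325,121.965 GB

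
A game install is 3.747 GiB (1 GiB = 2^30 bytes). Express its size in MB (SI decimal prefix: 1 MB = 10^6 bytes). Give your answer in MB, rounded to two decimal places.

4,023.31 MB

3.747 GiB × 1,073,741,824 bytes/GiB = 4,023,310,614.528 bytes
1 MB = 1,000,000 bytes
4,023,310,614.528 / 1,000,000 = 4,023.31 MB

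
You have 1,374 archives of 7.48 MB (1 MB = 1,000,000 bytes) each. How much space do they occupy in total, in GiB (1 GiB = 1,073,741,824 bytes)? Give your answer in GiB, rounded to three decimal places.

Total = 1,374 × 7.48 MB = 10277.52 MB
= 10277.52 × 1,000,000 bytes = 10,277,520,000 bytes
1 GiB = 1,073,741,824 bytes
10,277,520,000 / 1,073,741,824 = 9.572 GiB

9.572 GiB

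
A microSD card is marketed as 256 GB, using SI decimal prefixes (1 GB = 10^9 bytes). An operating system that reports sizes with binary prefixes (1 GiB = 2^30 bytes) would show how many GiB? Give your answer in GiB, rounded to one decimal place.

238.4 GiB

256 GB = 256 × 10^9 bytes = 256,000,000,000 bytes
1 GiB = 2^30 bytes = 1,073,741,824 bytes
256,000,000,000 / 1,073,741,824 = 238.4 GiB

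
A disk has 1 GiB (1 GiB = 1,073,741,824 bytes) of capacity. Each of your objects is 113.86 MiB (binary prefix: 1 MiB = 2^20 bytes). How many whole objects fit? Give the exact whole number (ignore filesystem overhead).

8

Capacity: 1 GiB = 1,073,741,824 bytes
Per item: 113.86 MiB = 119,390,863.36 bytes
⌊1,073,741,824 / 119,390,863.36⌋ = 8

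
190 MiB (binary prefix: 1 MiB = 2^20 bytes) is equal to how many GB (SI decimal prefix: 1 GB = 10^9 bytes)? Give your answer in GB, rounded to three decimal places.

190 MiB × 1,048,576 bytes/MiB = 199,229,440 bytes
1 GB = 1,000,000,000 bytes
199,229,440 / 1,000,000,000 = 0.199 GB

0.199 GB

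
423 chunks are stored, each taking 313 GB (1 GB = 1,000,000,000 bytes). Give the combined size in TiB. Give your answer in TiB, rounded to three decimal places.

Total = 423 × 313 GB = 132,399 GB
= 132,399 × 1,000,000,000 bytes = 132,399,000,000,000 bytes
1 TiB = 1,099,511,627,776 bytes
132,399,000,000,000 / 1,099,511,627,776 = 120.416 TiB

120.416 TiB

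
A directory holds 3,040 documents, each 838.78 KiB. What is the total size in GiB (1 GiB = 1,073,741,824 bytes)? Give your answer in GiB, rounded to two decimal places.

Total = 3,040 × 838.78 KiB = 2549891.2 KiB
= 2549891.2 × 1,024 bytes = 2,611,088,588.8 bytes
1 GiB = 1,073,741,824 bytes
2,611,088,588.8 / 1,073,741,824 = 2.43 GiB

2.43 GiB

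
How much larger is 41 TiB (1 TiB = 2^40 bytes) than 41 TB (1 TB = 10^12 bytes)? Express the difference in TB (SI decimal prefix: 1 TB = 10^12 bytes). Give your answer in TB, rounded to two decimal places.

41 TiB = 41 × 1,099,511,627,776 = 45,079,976,738,816 bytes
41 TB = 41 × 1,000,000,000,000 = 41,000,000,000,000 bytes
difference = 4,079,976,738,816 bytes
4,079,976,738,816 / 1,000,000,000,000 = 4.08 TB

4.08 TB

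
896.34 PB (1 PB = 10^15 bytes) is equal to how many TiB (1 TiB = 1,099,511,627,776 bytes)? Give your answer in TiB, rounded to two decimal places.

896.34 PB × 1,000,000,000,000,000 bytes/PB = 896,340,000,000,000,000 bytes
1 TiB = 1,099,511,627,776 bytes
896,340,000,000,000,000 / 1,099,511,627,776 = 815,216.48 TiB

815,216.48 TiB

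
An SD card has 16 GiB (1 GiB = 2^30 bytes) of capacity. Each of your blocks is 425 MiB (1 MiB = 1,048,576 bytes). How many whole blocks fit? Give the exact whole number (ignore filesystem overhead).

38

Capacity: 16 GiB = 17,179,869,184 bytes
Per item: 425 MiB = 445,644,800 bytes
⌊17,179,869,184 / 445,644,800⌋ = 38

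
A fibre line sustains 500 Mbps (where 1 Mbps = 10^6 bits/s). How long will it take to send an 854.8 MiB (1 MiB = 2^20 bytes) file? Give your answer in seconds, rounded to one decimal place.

14.3 seconds

854.8 MiB = 896,322,764.8 bytes = 7,170,582,118.4 bits
500 Mbps = 500,000,000 bits/s
time = 7,170,582,118.4 / 500,000,000 = 14.3 s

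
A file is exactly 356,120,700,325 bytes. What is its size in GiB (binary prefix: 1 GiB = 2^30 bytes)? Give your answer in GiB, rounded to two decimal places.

331.66 GiB

356,120,700,325 bytes given.
1 GiB = 1,073,741,824 bytes
356,120,700,325 / 1,073,741,824 = 331.66 GiB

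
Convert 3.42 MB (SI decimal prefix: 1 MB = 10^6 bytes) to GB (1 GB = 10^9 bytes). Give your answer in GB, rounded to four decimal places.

3.42 MB = 3.42 × 10^6 bytes = 3,420,000 bytes
1 GB = 10^9 bytes = 1,000,000,000 bytes
3,420,000 / 1,000,000,000 = 0.0034 GB

0.0034 GB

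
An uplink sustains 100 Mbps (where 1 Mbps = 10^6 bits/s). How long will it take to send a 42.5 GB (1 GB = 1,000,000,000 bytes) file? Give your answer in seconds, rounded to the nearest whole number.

3,400 seconds

42.5 GB = 42,500,000,000 bytes = 340,000,000,000 bits
100 Mbps = 100,000,000 bits/s
time = 340,000,000,000 / 100,000,000 = 3,400 s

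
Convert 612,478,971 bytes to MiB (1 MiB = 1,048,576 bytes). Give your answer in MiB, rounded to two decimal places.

612,478,971 bytes given.
1 MiB = 1,048,576 bytes
612,478,971 / 1,048,576 = 584.11 MiB

584.11 MiB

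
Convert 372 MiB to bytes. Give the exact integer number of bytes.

372 × 1,048,576 = 390,070,272 bytes

390,070,272 bytes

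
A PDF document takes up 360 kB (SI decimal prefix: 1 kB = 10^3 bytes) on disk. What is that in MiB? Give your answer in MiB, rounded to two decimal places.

360 kB = 360 × 10^3 bytes = 360,000 bytes
1 MiB = 2^20 bytes = 1,048,576 bytes
360,000 / 1,048,576 = 0.34 MiB

0.34 MiB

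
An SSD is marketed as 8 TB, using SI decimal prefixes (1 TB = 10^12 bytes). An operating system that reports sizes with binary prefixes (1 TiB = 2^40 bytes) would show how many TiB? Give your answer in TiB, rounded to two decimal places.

7.28 TiB

8 TB = 8 × 10^12 bytes = 8,000,000,000,000 bytes
1 TiB = 2^40 bytes = 1,099,511,627,776 bytes
8,000,000,000,000 / 1,099,511,627,776 = 7.28 TiB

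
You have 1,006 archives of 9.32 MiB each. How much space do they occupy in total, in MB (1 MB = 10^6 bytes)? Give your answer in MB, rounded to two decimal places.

9,831.36 MB

Total = 1,006 × 9.32 MiB = 9375.92 MiB
= 9375.92 × 1,048,576 bytes = 9,831,364,689.92 bytes
1 MB = 1,000,000 bytes
9,831,364,689.92 / 1,000,000 = 9,831.36 MB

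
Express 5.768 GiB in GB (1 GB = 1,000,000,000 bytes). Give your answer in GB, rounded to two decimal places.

5.768 GiB × 1,073,741,824 bytes/GiB = 6,193,342,840.832 bytes
1 GB = 10^9 bytes = 1,000,000,000 bytes
6,193,342,840.832 / 1,000,000,000 = 6.19 GB

6.19 GB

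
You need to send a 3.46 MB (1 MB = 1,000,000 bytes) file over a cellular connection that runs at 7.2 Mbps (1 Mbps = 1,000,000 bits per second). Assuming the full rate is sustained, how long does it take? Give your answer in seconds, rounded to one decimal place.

3.46 MB = 3,460,000 bytes = 27,680,000 bits
7.2 Mbps = 7,200,000 bits/s
time = 27,680,000 / 7,200,000 = 3.8 s

3.8 seconds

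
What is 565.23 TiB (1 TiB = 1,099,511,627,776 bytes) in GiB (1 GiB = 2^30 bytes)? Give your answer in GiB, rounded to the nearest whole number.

565.23 TiB = 565.23 × 2^40 bytes = 621,476,957,367,828.48 bytes
1 GiB = 1,073,741,824 bytes
621,476,957,367,828.48 / 1,073,741,824 = 578,796 GiB

578,796 GiB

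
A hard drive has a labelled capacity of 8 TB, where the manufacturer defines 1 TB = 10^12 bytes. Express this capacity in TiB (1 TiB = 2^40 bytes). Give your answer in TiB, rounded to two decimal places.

7.28 TiB

8 TB × 1,000,000,000,000 bytes/TB = 8,000,000,000,000 bytes
1 TiB = 1,099,511,627,776 bytes
8,000,000,000,000 / 1,099,511,627,776 = 7.28 TiB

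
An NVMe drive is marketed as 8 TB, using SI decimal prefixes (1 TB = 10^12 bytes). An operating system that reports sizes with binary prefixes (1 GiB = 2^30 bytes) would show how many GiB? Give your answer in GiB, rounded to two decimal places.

7,450.58 GiB

8 TB = 8 × 10^12 bytes = 8,000,000,000,000 bytes
1 GiB = 1,073,741,824 bytes
8,000,000,000,000 / 1,073,741,824 = 7,450.58 GiB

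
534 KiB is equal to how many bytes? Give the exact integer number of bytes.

546,816 bytes

534 × 1,024 = 546,816 bytes  (1 KiB = 2^10 bytes)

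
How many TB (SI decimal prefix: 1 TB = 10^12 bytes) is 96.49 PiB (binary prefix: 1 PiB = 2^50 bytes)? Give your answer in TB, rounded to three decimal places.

96.49 PiB = 96.49 × 2^50 bytes = 108,638,082,011,244,789.76 bytes
1 TB = 10^12 bytes = 1,000,000,000,000 bytes
108,638,082,011,244,789.76 / 1,000,000,000,000 = 108,638.082 TB

108,638.082 TB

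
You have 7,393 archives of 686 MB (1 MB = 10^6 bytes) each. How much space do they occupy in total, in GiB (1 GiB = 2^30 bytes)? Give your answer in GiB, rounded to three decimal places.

4,723.294 GiB

Total = 7,393 × 686 MB = 5,071,598 MB
= 5,071,598 × 1,000,000 bytes = 5,071,598,000,000 bytes
1 GiB = 1,073,741,824 bytes
5,071,598,000,000 / 1,073,741,824 = 4,723.294 GiB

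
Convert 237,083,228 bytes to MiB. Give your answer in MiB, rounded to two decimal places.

226.10 MiB

237,083,228 bytes given.
1 MiB = 2^20 bytes = 1,048,576 bytes
237,083,228 / 1,048,576 = 226.10 MiB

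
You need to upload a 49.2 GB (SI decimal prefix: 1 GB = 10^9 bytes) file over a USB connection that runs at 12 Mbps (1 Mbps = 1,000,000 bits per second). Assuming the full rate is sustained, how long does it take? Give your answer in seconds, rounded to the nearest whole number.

32,800 seconds

49.2 GB = 49,200,000,000 bytes = 393,600,000,000 bits
12 Mbps = 12,000,000 bits/s
time = 393,600,000,000 / 12,000,000 = 32,800 s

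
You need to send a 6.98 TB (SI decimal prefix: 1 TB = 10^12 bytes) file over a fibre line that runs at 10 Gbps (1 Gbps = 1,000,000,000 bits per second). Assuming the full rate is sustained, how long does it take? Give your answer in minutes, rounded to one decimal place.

6.98 TB = 6,980,000,000,000 bytes = 55,840,000,000,000 bits
10 Gbps = 10,000,000,000 bits/s
time = 55,840,000,000,000 / 10,000,000,000 = 5,584.00 s
5,584.00 s / 60 = 93.1 minutes

93.1 minutes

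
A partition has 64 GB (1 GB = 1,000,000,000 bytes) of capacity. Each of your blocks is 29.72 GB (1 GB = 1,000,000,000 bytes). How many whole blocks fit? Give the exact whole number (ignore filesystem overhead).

2

Capacity: 64 GB = 64,000,000,000 bytes
Per item: 29.72 GB = 29,720,000,000 bytes
⌊64,000,000,000 / 29,720,000,000⌋ = 2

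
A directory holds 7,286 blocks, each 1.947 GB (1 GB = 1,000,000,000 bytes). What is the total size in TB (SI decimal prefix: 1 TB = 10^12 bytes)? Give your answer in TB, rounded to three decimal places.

14.186 TB

Total = 7,286 × 1.947 GB = 14185.842 GB
= 14185.842 × 1,000,000,000 bytes = 14,185,842,000,000 bytes
1 TB = 1,000,000,000,000 bytes
14,185,842,000,000 / 1,000,000,000,000 = 14.186 TB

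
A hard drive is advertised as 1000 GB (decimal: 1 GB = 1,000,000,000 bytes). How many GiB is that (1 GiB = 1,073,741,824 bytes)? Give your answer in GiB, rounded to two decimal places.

1000 GB = 1000 × 10^9 bytes = 1,000,000,000,000 bytes
1 GiB = 1,073,741,824 bytes
1,000,000,000,000 / 1,073,741,824 = 931.32 GiB

931.32 GiB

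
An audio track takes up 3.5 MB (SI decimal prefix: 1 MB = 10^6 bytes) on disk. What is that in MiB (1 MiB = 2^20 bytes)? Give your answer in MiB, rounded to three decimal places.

3.338 MiB

3.5 MB × 1,000,000 bytes/MB = 3,500,000 bytes
1 MiB = 2^20 bytes = 1,048,576 bytes
3,500,000 / 1,048,576 = 3.338 MiB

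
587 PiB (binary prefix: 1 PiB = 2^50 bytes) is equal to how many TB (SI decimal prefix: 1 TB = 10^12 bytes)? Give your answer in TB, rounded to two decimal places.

660,903.25 TB

587 PiB × 1,125,899,906,842,624 bytes/PiB = 660,903,245,316,620,288 bytes
1 TB = 1,000,000,000,000 bytes
660,903,245,316,620,288 / 1,000,000,000,000 = 660,903.25 TB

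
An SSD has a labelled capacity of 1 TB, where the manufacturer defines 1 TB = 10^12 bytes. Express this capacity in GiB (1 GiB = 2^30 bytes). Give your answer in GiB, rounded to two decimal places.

1 TB × 1,000,000,000,000 bytes/TB = 1,000,000,000,000 bytes
1 GiB = 2^30 bytes = 1,073,741,824 bytes
1,000,000,000,000 / 1,073,741,824 = 931.32 GiB

931.32 GiB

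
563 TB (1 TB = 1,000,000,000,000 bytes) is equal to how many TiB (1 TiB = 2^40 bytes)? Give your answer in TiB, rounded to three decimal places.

563 TB = 563 × 10^12 bytes = 563,000,000,000,000 bytes
1 TiB = 1,099,511,627,776 bytes
563,000,000,000,000 / 1,099,511,627,776 = 512.046 TiB

512.046 TiB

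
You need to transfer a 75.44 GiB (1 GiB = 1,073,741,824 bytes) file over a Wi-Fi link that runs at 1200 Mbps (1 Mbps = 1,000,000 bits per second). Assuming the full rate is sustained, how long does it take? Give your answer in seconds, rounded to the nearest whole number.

75.44 GiB = 81,003,083,202.56 bytes = 648,024,665,620.48 bits
1200 Mbps = 1,200,000,000 bits/s
time = 648,024,665,620.48 / 1,200,000,000 = 540 s

540 seconds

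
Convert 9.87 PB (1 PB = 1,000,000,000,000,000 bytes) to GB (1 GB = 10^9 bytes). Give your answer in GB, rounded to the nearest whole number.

9.87 PB = 9.87 × 10^15 bytes = 9,870,000,000,000,000 bytes
1 GB = 1,000,000,000 bytes
9,870,000,000,000,000 / 1,000,000,000 = 9,870,000 GB

9,870,000 GB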